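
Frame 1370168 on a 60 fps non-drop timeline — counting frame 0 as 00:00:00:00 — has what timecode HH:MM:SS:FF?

06:20:36:08

1370168 ÷ 60 = 22836 full seconds, remainder 8 frames.
22836 s = 6 h 20 min 36 s.
Timecode: 06:20:36:08.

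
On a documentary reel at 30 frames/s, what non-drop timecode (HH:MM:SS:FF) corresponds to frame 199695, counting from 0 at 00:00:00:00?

199695 ÷ 30 = 6656 full seconds, remainder 15 frames.
6656 s = 1 h 50 min 56 s.
Timecode: 01:50:56:15.

01:50:56:15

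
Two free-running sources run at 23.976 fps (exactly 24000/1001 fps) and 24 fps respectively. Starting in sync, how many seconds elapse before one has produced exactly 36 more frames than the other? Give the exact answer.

The gap grows by |24 − 24000/1001| = 24/1001 frames per second.
Time for a 36-frame gap: 36 ÷ (24/1001) = 1501.5 s.

1501.5 seconds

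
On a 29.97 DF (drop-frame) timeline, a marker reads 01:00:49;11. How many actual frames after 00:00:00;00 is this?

Complete 10-minute blocks: 6, each 17982 frames → 107892.
Remaining 0 whole minutes in the current block: 0 frames.
Within the current minute: 49 × 30 + 11 = 1481. Total = 107892 + 0 + 1481 = 109373.

109373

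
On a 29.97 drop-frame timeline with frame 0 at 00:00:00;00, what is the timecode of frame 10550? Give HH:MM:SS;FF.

00:05:52;00

Each 10-minute DF block holds 10 × 60 × 30 − 9 × 2 = 17982 frames. 10550 ÷ 17982 → 0 full blocks, remainder 10550.
Within the partial block the first minute is 1800 frames and each further minute 1798, so 5 further minute boundaries passed. Total skipped labels = 18 × 0 + 2 × 5 = 10.
Non-drop label index = 10550 + 10 = 10560; at 30 labels/s that is 00:05:52:00, i.e. DF 00:05:52;00.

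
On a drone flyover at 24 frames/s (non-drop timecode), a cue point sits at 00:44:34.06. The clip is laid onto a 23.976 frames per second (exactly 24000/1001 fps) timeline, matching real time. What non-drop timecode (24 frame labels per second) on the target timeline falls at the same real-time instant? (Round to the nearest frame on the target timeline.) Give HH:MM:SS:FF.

Source frame index: (0×3600 + 44×60 + 34) × 24 + 6 = 64182.
Real time: 64182 / (24) = 10697/4 s.
Target frame: (10697/4) × (24000/1001) = 64182000/1001 ≈ 64117.882 → 64118.
At 24 labels/s: frame 64118 → 00:44:31:14.

00:44:31:14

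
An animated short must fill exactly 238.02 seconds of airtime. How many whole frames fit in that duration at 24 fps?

Frames = 238.02 × 24 = 142812/25 ≈ 5712.4800.
Complete frames: 5712.

5712 frames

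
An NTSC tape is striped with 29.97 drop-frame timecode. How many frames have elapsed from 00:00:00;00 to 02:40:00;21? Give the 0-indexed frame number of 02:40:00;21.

287733

Complete 10-minute blocks: 16, each 17982 frames → 287712.
Remaining 0 whole minutes in the current block: 0 frames.
Within the current minute: 0 × 30 + 21 = 21. Total = 287712 + 0 + 21 = 287733.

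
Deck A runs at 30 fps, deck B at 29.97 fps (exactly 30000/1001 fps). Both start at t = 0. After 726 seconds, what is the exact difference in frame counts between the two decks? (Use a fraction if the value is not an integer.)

1980/91 frames

A emits 30 × 726 = 21780 frames; B emits 30000/1001 × 726 = 1980000/91.
Difference = 1980/91 frames (≈ 21.7582); B is behind A.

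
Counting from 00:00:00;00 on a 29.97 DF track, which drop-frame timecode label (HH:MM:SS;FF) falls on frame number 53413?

00:29:42;07

Each 10-minute DF block holds 10 × 60 × 30 − 9 × 2 = 17982 frames. 53413 ÷ 17982 → 2 full blocks, remainder 17449.
Within the partial block the first minute is 1800 frames and each further minute 1798, so 9 further minute boundaries passed. Total skipped labels = 18 × 2 + 2 × 9 = 54.
Non-drop label index = 53413 + 54 = 53467; at 30 labels/s that is 00:29:42:07, i.e. DF 00:29:42;07.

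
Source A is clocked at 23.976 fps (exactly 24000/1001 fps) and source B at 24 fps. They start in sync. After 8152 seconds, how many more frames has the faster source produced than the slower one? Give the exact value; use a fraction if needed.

195648/1001 frames

A emits 24000/1001 × 8152 = 195648000/1001 frames; B emits 24 × 8152 = 195648.
Difference = 195648/1001 frames (≈ 195.4525); B is ahead of A.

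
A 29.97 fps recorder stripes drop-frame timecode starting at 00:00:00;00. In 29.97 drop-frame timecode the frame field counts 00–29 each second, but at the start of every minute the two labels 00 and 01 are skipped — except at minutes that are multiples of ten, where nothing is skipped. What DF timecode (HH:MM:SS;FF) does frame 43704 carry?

00:24:18;08

Ten DF minutes hold 17982 frames, so frame 43704 lies in block 2 (frames 35964–53945) with 7740 frames into that block.
The block's first minute is 1800 frames and the rest 1798 each; 7740 frames reaches minute 4, so 2 × 18 + 4 × 2 = 44 labels have been skipped so far.
Adding those back, label number 43704 + 44 = 43748 at 30 labels/s is 1458 s + 8 f = 0 h 24 min 18 s frame 8, i.e. 00:24:18;08.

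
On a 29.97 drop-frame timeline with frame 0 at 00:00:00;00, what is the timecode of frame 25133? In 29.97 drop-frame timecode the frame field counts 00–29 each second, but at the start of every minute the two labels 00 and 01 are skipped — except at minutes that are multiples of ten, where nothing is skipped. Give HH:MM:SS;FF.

Each 10-minute DF block holds 10 × 60 × 30 − 9 × 2 = 17982 frames. 25133 ÷ 17982 → 1 full block, remainder 7151.
Within the partial block the first minute is 1800 frames and each further minute 1798, so 3 further minute boundaries passed. Total skipped labels = 18 × 1 + 2 × 3 = 24.
Non-drop label index = 25133 + 24 = 25157; at 30 labels/s that is 00:13:58:17, i.e. DF 00:13:58;17.

00:13:58;17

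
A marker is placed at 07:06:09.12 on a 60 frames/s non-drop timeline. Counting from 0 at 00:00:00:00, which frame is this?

Total seconds to the label: (7 × 3600 + 6 × 60 + 9) = 25569.
Frame index = 25569 × 60 + 12 = 1534152.

1534152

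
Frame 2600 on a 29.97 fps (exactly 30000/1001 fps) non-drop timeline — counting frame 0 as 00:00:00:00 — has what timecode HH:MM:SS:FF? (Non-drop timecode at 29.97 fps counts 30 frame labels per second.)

2600 ÷ 30 = 86 full seconds, remainder 20 frames.
86 s = 0 h 1 min 26 s.
Timecode: 00:01:26:20.

00:01:26:20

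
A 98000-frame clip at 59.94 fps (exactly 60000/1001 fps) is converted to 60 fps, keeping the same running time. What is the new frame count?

98098 frames

Target frames = source frames × (target rate / source rate) = 98000 × (60)/(60000/1001) = 98000 × 1001/1000 = 98098.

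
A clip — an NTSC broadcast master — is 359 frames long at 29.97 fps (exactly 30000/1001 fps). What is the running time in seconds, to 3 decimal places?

11.979 seconds

Running time = 359 × 1001/30000 = 359359/30000 s ≈ 11.979 s.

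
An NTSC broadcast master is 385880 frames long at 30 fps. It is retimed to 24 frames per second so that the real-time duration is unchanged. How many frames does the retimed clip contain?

Target frames = source frames × (target rate / source rate) = 385880 × (24)/(30) = 385880 × 4/5 = 308704.

308704 frames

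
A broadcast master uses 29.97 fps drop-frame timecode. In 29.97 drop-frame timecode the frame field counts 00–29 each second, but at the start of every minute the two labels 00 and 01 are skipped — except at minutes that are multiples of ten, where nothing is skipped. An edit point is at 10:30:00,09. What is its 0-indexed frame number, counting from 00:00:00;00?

Complete 10-minute blocks: 63, each 17982 frames → 1132866.
Remaining 0 whole minutes in the current block: 0 frames.
Within the current minute: 0 × 30 + 9 = 9. Total = 1132866 + 0 + 9 = 1132875.

1132875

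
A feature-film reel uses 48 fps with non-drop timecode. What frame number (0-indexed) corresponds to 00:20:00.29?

Total seconds to the label: (0 × 3600 + 20 × 60 + 0) = 1200.
Frame index = 1200 × 48 + 29 = 57629.

frame 57629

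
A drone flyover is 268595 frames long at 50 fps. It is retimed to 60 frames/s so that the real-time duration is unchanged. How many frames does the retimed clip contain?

322314 frames

Target frames = source frames × (target rate / source rate) = 268595 × (60)/(50) = 268595 × 6/5 = 322314.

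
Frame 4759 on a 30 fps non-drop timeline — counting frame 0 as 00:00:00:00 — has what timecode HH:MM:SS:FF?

00:02:38:19

4759 ÷ 30 = 158 full seconds, remainder 19 frames.
158 s = 0 h 2 min 38 s.
Timecode: 00:02:38:19.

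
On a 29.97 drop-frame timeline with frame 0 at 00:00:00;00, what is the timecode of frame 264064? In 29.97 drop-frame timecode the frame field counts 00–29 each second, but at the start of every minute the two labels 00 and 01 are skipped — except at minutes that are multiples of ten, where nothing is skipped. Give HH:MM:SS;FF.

02:26:50;28

Each 10-minute DF block holds 10 × 60 × 30 − 9 × 2 = 17982 frames. 264064 ÷ 17982 → 14 full blocks, remainder 12316.
Within the partial block the first minute is 1800 frames and each further minute 1798, so 6 further minute boundaries passed. Total skipped labels = 18 × 14 + 2 × 6 = 264.
Non-drop label index = 264064 + 264 = 264328; at 30 labels/s that is 02:26:50:28, i.e. DF 02:26:50;28.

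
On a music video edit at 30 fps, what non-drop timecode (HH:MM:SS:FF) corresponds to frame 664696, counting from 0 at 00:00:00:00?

06:09:16:16

664696 ÷ 30 = 22156 full seconds, remainder 16 frames.
22156 s = 6 h 9 min 16 s.
Timecode: 06:09:16:16.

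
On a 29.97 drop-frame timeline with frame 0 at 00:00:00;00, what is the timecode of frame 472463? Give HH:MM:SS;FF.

04:22:44;15

Ten DF minutes hold 17982 frames, so frame 472463 lies in block 26 (frames 467532–485513) with 4931 frames into that block.
The block's first minute is 1800 frames and the rest 1798 each; 4931 frames reaches minute 2, so 26 × 18 + 2 × 2 = 472 labels have been skipped so far.
Adding those back, label number 472463 + 472 = 472935 at 30 labels/s is 15764 s + 15 f = 4 h 22 min 44 s frame 15, i.e. 04:22:44;15.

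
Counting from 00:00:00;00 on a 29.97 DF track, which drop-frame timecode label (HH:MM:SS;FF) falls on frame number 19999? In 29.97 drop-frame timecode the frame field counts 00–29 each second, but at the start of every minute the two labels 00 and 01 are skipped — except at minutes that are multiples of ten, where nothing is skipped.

00:11:07;09

Each 10-minute DF block holds 10 × 60 × 30 − 9 × 2 = 17982 frames. 19999 ÷ 17982 → 1 full block, remainder 2017.
Within the partial block the first minute is 1800 frames and each further minute 1798, so 1 further minute boundary passed. Total skipped labels = 18 × 1 + 2 × 1 = 20.
Non-drop label index = 19999 + 20 = 20019; at 30 labels/s that is 00:11:07:09, i.e. DF 00:11:07;09.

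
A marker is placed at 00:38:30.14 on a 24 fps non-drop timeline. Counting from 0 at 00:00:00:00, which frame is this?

55454

Total seconds to the label: (0 × 3600 + 38 × 60 + 30) = 2310.
Frame index = 2310 × 24 + 14 = 55454.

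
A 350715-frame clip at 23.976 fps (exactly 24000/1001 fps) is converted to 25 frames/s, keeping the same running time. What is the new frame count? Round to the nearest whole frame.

365693 frames

Frames at target rate = 350715 × (25) / (24000/1001) = 23404381/64 ≈ 365693.453.
Nearest whole frame: 365693.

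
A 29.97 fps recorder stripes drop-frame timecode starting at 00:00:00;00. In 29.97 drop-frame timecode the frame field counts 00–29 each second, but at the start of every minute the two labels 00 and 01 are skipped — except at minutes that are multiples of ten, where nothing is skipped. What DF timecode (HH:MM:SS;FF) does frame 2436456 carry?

Ten DF minutes hold 17982 frames, so frame 2436456 lies in block 135 (frames 2427570–2445551) with 8886 frames into that block.
The block's first minute is 1800 frames and the rest 1798 each; 8886 frames reaches minute 4, so 135 × 18 + 4 × 2 = 2438 labels have been skipped so far.
Adding those back, label number 2436456 + 2438 = 2438894 at 30 labels/s is 81296 s + 14 f = 22 h 34 min 56 s frame 14, i.e. 22:34:56;14.

22:34:56;14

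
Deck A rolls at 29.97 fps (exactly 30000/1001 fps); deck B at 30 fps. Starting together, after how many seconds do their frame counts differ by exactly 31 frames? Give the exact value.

31031/30 seconds

The gap grows by |30 − 30000/1001| = 30/1001 frames per second.
Time for a 31-frame gap: 31 ÷ (30/1001) = 31031/30 s.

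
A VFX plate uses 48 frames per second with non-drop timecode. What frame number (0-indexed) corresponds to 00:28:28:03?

Total seconds to the label: (0 × 3600 + 28 × 60 + 28) = 1708.
Frame index = 1708 × 48 + 3 = 81987.

81987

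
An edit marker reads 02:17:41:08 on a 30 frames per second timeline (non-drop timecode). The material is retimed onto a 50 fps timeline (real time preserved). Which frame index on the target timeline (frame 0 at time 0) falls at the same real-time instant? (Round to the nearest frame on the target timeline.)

frame 413063

Source frame index: (2×3600 + 17×60 + 41) × 30 + 8 = 247838.
Real time: 247838 / (30) = 123919/15 s.
Target frame: (123919/15) × (50) = 1239190/3 ≈ 413063.333 → 413063.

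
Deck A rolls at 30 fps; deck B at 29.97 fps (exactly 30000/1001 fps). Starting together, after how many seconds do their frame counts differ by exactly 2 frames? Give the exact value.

The gap grows by |30000/1001 − 30| = 30/1001 frames per second.
Time for a 2-frame gap: 2 ÷ (30/1001) = 1001/15 s.

1001/15 seconds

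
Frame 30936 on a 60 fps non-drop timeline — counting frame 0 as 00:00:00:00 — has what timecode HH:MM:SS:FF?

00:08:35:36

30936 ÷ 60 = 515 full seconds, remainder 36 frames.
515 s = 0 h 8 min 35 s.
Timecode: 00:08:35:36.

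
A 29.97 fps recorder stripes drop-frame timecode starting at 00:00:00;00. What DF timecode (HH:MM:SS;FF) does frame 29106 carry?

00:16:11;06

Each 10-minute DF block holds 10 × 60 × 30 − 9 × 2 = 17982 frames. 29106 ÷ 17982 → 1 full block, remainder 11124.
Within the partial block the first minute is 1800 frames and each further minute 1798, so 6 further minute boundaries passed. Total skipped labels = 18 × 1 + 2 × 6 = 30.
Non-drop label index = 29106 + 30 = 29136; at 30 labels/s that is 00:16:11:06, i.e. DF 00:16:11;06.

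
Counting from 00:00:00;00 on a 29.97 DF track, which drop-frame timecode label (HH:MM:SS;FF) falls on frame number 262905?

02:26:12;09

Each 10-minute DF block holds 10 × 60 × 30 − 9 × 2 = 17982 frames. 262905 ÷ 17982 → 14 full blocks, remainder 11157.
Within the partial block the first minute is 1800 frames and each further minute 1798, so 6 further minute boundaries passed. Total skipped labels = 18 × 14 + 2 × 6 = 264.
Non-drop label index = 262905 + 264 = 263169; at 30 labels/s that is 02:26:12:09, i.e. DF 02:26:12;09.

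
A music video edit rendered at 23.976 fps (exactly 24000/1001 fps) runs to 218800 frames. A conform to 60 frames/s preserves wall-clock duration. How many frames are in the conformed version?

Target frames = source frames × (target rate / source rate) = 218800 × (60)/(24000/1001) = 218800 × 1001/400 = 547547.

547547 frames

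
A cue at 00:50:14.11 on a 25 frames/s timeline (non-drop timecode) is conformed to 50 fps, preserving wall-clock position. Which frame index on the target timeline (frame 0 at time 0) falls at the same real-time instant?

Source frame index: (0×3600 + 50×60 + 14) × 25 + 11 = 75361.
Real time: 75361 / (25) = 75361/25 s.
Target frame: (75361/25) × (50) = 150722.

frame 150722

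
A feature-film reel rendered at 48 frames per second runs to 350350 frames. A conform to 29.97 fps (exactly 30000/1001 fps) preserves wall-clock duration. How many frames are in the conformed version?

218750 frames

Target frames = source frames × (target rate / source rate) = 350350 × (30000/1001)/(48) = 350350 × 625/1001 = 218750.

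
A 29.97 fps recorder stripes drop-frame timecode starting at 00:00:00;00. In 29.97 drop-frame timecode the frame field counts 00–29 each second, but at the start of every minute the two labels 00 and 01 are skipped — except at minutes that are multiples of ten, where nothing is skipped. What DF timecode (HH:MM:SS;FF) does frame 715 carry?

Each 10-minute DF block holds 10 × 60 × 30 − 9 × 2 = 17982 frames. 715 ÷ 17982 → 0 full blocks, remainder 715.
Within the partial block the first minute is 1800 frames and each further minute 1798, so 0 further minute boundaries passed. Total skipped labels = 18 × 0 + 2 × 0 = 0.
Non-drop label index = 715 + 0 = 715; at 30 labels/s that is 00:00:23:25, i.e. DF 00:00:23;25.

00:00:23;25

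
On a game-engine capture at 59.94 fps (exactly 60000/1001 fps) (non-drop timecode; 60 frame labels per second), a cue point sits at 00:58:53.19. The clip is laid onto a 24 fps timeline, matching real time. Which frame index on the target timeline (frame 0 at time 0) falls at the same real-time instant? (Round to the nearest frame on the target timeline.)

Source frame index: (0×3600 + 58×60 + 53) × 60 + 19 = 211999.
Real time: 211999 / (60000/1001) = 212210999/60000 s.
Target frame: (212210999/60000) × (24) = 212210999/2500 ≈ 84884.400 → 84884.

frame 84884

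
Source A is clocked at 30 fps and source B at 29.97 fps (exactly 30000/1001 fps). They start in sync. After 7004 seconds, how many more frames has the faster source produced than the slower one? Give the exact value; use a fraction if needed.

A emits 30 × 7004 = 210120 frames; B emits 30000/1001 × 7004 = 210120000/1001.
Difference = 210120/1001 frames (≈ 209.9101); B is behind A.

210120/1001 frames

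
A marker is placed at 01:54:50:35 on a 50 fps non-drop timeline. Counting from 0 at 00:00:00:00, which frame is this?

Total seconds to the label: (1 × 3600 + 54 × 60 + 50) = 6890.
Frame index = 6890 × 50 + 35 = 344535.

344535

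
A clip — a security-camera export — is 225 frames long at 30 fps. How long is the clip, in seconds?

Running time = 225 / (30) = 7.5 s.

7.5 seconds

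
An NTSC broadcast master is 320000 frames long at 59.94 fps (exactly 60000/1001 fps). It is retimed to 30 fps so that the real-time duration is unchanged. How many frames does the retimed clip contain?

Target frames = source frames × (target rate / source rate) = 320000 × (30)/(60000/1001) = 320000 × 1001/2000 = 160160.

160160 frames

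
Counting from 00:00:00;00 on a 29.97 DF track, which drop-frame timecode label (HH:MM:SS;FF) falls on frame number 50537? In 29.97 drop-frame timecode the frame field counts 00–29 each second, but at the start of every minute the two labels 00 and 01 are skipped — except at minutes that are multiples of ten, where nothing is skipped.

00:28:06;09

Ten DF minutes hold 17982 frames, so frame 50537 lies in block 2 (frames 35964–53945) with 14573 frames into that block.
The block's first minute is 1800 frames and the rest 1798 each; 14573 frames reaches minute 8, so 2 × 18 + 8 × 2 = 52 labels have been skipped so far.
Adding those back, label number 50537 + 52 = 50589 at 30 labels/s is 1686 s + 9 f = 0 h 28 min 6 s frame 9, i.e. 00:28:06;09.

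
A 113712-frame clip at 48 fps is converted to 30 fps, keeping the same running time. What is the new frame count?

71070 frames

Target frames = source frames × (target rate / source rate) = 113712 × (30)/(48) = 113712 × 5/8 = 71070.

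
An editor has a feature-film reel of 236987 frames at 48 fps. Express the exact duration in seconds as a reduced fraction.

236987/48 seconds

Running time = 236987 ÷ (48) = 236987 × 1/48 = 236987/48 s.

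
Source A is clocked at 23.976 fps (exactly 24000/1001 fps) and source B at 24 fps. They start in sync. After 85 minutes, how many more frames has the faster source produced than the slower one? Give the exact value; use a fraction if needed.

85 min = 5100 s.
A emits 24000/1001 × 5100 = 122400000/1001 frames; B emits 24 × 5100 = 122400.
Difference = 122400/1001 frames (≈ 122.2777); B is ahead of A.

122400/1001 frames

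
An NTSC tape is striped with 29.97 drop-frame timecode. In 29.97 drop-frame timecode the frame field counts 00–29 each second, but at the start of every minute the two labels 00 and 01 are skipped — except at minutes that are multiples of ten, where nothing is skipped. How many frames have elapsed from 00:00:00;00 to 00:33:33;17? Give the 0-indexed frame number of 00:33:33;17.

60347

Complete 10-minute blocks: 3, each 17982 frames → 53946.
Remaining 3 whole minutes in the current block: 1800 + 2 × 1798 = 5396 frames.
Within the current minute: 33 × 30 + 17 − 2 = 1005 (labels ;00/;01 skipped at this minute). Total = 53946 + 5396 + 1005 = 60347.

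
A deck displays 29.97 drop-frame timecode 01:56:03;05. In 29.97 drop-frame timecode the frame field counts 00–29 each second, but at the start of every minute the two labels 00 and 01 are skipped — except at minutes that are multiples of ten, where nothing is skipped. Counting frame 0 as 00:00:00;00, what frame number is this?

208685

Complete 10-minute blocks: 11, each 17982 frames → 197802.
Remaining 6 whole minutes in the current block: 1800 + 5 × 1798 = 10790 frames.
Within the current minute: 3 × 30 + 5 − 2 = 93 (labels ;00/;01 skipped at this minute). Total = 197802 + 10790 + 93 = 208685.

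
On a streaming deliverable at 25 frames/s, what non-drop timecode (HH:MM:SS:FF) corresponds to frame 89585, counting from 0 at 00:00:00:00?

00:59:43:10

89585 ÷ 25 = 3583 full seconds, remainder 10 frames.
3583 s = 0 h 59 min 43 s.
Timecode: 00:59:43:10.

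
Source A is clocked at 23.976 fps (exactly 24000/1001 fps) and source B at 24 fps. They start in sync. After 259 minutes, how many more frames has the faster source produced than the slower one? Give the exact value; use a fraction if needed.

259 min = 15540 s.
A emits 24000/1001 × 15540 = 53280000/143 frames; B emits 24 × 15540 = 372960.
Difference = 53280/143 frames (≈ 372.5874); B is ahead of A.

53280/143 frames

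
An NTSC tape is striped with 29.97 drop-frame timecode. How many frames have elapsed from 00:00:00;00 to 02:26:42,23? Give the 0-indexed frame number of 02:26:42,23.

263819

As if non-drop at 30 labels/s: (2 × 3600 + 26 × 60 + 42) × 30 + 23 = 264083.
Minute boundaries passed: 146; those not divisible by 10: 146 − 14 = 132; dropped labels = 2 × 132 = 264.
Actual frame index = 264083 − 264 = 263819.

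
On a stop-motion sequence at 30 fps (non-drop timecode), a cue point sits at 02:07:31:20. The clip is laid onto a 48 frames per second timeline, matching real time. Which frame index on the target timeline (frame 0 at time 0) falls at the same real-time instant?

frame 367280

Source frame index: (2×3600 + 7×60 + 31) × 30 + 20 = 229550.
Real time: 229550 / (30) = 22955/3 s.
Target frame: (22955/3) × (48) = 367280.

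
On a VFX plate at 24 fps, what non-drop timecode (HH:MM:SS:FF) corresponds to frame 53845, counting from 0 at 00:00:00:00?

00:37:23:13

53845 ÷ 24 = 2243 full seconds, remainder 13 frames.
2243 s = 0 h 37 min 23 s.
Timecode: 00:37:23:13.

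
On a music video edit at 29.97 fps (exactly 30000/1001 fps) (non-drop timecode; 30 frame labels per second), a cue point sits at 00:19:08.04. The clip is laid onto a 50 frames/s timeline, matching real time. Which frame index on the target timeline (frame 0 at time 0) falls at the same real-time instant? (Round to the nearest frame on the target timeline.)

Source frame index: (0×3600 + 19×60 + 8) × 30 + 4 = 34444.
Real time: 34444 / (30000/1001) = 8619611/7500 s.
Target frame: (8619611/7500) × (50) = 8619611/150 ≈ 57464.073 → 57464.

frame 57464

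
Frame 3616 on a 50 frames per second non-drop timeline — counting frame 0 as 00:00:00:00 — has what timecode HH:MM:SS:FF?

00:01:12:16

3616 ÷ 50 = 72 full seconds, remainder 16 frames.
72 s = 0 h 1 min 12 s.
Timecode: 00:01:12:16.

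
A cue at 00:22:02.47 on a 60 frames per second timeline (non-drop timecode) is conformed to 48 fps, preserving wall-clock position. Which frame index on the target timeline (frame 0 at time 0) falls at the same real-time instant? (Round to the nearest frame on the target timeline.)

Source frame index: (0×3600 + 22×60 + 2) × 60 + 47 = 79367.
Real time: 79367 / (60) = 79367/60 s.
Target frame: (79367/60) × (48) = 317468/5 ≈ 63493.600 → 63494.

frame 63494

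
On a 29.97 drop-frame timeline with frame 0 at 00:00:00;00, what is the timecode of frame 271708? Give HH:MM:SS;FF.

Ten DF minutes hold 17982 frames, so frame 271708 lies in block 15 (frames 269730–287711) with 1978 frames into that block.
The block's first minute is 1800 frames and the rest 1798 each; 1978 frames reaches minute 1, so 15 × 18 + 1 × 2 = 272 labels have been skipped so far.
Adding those back, label number 271708 + 272 = 271980 at 30 labels/s is 9066 s + 0 f = 2 h 31 min 6 s frame 0, i.e. 02:31:06;00.

02:31:06;00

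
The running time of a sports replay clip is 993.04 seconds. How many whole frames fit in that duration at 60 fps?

Frames = 993.04 × 60 = 297912/5 ≈ 59582.4000.
Complete frames: 59582.

59582 frames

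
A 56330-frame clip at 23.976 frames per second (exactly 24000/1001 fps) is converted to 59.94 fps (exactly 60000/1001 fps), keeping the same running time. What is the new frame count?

140825 frames

Frames at target rate = 56330 × (60000/1001) / (24000/1001) = 140825.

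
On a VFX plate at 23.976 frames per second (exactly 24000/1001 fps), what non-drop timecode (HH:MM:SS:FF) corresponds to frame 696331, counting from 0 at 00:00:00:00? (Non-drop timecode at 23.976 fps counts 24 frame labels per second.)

696331 ÷ 24 = 29013 full seconds, remainder 19 frames.
29013 s = 8 h 3 min 33 s.
Timecode: 08:03:33:19.

08:03:33:19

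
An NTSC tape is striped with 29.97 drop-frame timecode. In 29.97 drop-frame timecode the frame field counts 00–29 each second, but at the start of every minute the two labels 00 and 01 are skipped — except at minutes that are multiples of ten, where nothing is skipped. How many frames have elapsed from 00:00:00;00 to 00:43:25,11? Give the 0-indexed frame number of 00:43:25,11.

78083

As if non-drop at 30 labels/s: (0 × 3600 + 43 × 60 + 25) × 30 + 11 = 78161.
Minute boundaries passed: 43; those not divisible by 10: 43 − 4 = 39; dropped labels = 2 × 39 = 78.
Actual frame index = 78161 − 78 = 78083.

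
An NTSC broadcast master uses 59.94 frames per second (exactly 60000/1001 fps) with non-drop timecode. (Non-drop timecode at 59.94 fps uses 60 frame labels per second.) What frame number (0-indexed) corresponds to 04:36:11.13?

994273

Total seconds to the label: (4 × 3600 + 36 × 60 + 11) = 16571.
Frame index = 16571 × 60 + 13 = 994273.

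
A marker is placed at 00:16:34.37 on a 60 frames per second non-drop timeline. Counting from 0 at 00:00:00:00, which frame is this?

59677

Total seconds to the label: (0 × 3600 + 16 × 60 + 34) = 994.
Frame index = 994 × 60 + 37 = 59677.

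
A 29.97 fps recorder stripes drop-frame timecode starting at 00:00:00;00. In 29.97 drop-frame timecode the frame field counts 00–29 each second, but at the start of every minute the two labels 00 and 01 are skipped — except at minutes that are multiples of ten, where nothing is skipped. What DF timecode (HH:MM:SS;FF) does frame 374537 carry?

03:28:17;03

Ten DF minutes hold 17982 frames, so frame 374537 lies in block 20 (frames 359640–377621) with 14897 frames into that block.
The block's first minute is 1800 frames and the rest 1798 each; 14897 frames reaches minute 8, so 20 × 18 + 8 × 2 = 376 labels have been skipped so far.
Adding those back, label number 374537 + 376 = 374913 at 30 labels/s is 12497 s + 3 f = 3 h 28 min 17 s frame 3, i.e. 03:28:17;03.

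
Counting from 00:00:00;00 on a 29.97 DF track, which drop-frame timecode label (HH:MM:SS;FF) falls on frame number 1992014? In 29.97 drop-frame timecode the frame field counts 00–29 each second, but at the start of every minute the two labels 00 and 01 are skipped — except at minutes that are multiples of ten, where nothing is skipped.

18:27:46;28

Ten DF minutes hold 17982 frames, so frame 1992014 lies in block 110 (frames 1978020–1996001) with 13994 frames into that block.
The block's first minute is 1800 frames and the rest 1798 each; 13994 frames reaches minute 7, so 110 × 18 + 7 × 2 = 1994 labels have been skipped so far.
Adding those back, label number 1992014 + 1994 = 1994008 at 30 labels/s is 66466 s + 28 f = 18 h 27 min 46 s frame 28, i.e. 18:27:46;28.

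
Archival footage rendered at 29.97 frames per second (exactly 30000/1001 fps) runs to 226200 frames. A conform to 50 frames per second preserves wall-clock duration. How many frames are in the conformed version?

377377 frames

Target frames = source frames × (target rate / source rate) = 226200 × (50)/(30000/1001) = 226200 × 1001/600 = 377377.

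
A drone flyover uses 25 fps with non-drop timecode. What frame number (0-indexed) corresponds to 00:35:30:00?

Total seconds to the label: (0 × 3600 + 35 × 60 + 30) = 2130.
Frame index = 2130 × 25 + 0 = 53250.

frame 53250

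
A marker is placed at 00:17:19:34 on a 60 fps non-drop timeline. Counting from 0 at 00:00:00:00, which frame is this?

Total seconds to the label: (0 × 3600 + 17 × 60 + 19) = 1039.
Frame index = 1039 × 60 + 34 = 62374.

frame 62374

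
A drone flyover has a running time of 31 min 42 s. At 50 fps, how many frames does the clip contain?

95100 frames

31 min 42 s = 1902 s.
Frames = 1902 × 50 = 95100.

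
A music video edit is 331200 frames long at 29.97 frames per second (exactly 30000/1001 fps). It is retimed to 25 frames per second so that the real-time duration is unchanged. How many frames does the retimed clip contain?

Target frames = source frames × (target rate / source rate) = 331200 × (25)/(30000/1001) = 331200 × 1001/1200 = 276276.

276276 frames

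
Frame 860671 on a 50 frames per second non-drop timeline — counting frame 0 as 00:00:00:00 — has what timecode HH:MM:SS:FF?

04:46:53:21

860671 ÷ 50 = 17213 full seconds, remainder 21 frames.
17213 s = 4 h 46 min 53 s.
Timecode: 04:46:53:21.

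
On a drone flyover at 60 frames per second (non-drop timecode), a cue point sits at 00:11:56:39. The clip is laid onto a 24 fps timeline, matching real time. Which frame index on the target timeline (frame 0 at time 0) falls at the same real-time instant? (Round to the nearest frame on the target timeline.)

frame 17200

Source frame index: (0×3600 + 11×60 + 56) × 60 + 39 = 42999.
Real time: 42999 / (60) = 14333/20 s.
Target frame: (14333/20) × (24) = 85998/5 ≈ 17199.600 → 17200.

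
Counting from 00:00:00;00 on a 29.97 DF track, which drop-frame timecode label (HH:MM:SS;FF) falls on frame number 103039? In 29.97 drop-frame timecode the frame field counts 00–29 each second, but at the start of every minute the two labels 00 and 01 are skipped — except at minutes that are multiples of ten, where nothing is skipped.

Each 10-minute DF block holds 10 × 60 × 30 − 9 × 2 = 17982 frames. 103039 ÷ 17982 → 5 full blocks, remainder 13129.
Within the partial block the first minute is 1800 frames and each further minute 1798, so 7 further minute boundaries passed. Total skipped labels = 18 × 5 + 2 × 7 = 104.
Non-drop label index = 103039 + 104 = 103143; at 30 labels/s that is 00:57:18:03, i.e. DF 00:57:18;03.

00:57:18;03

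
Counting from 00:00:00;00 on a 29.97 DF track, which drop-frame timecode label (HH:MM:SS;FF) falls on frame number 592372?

Each 10-minute DF block holds 10 × 60 × 30 − 9 × 2 = 17982 frames. 592372 ÷ 17982 → 32 full blocks, remainder 16948.
Within the partial block the first minute is 1800 frames and each further minute 1798, so 9 further minute boundaries passed. Total skipped labels = 18 × 32 + 2 × 9 = 594.
Non-drop label index = 592372 + 594 = 592966; at 30 labels/s that is 05:29:25:16, i.e. DF 05:29:25;16.

05:29:25;16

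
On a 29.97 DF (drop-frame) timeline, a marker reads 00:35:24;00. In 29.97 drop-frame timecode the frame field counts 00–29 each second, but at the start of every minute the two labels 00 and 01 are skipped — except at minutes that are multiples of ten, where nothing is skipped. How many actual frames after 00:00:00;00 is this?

Complete 10-minute blocks: 3, each 17982 frames → 53946.
Remaining 5 whole minutes in the current block: 1800 + 4 × 1798 = 8992 frames.
Within the current minute: 24 × 30 + 0 − 2 = 718 (labels ;00/;01 skipped at this minute). Total = 53946 + 8992 + 718 = 63656.

63656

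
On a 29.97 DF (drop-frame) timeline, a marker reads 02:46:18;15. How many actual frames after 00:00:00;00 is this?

Complete 10-minute blocks: 16, each 17982 frames → 287712.
Remaining 6 whole minutes in the current block: 1800 + 5 × 1798 = 10790 frames.
Within the current minute: 18 × 30 + 15 − 2 = 553 (labels ;00/;01 skipped at this minute). Total = 287712 + 10790 + 553 = 299055.

299055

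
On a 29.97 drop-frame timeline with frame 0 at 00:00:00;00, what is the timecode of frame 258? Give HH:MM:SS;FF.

Each 10-minute DF block holds 10 × 60 × 30 − 9 × 2 = 17982 frames. 258 ÷ 17982 → 0 full blocks, remainder 258.
Within the partial block the first minute is 1800 frames and each further minute 1798, so 0 further minute boundaries passed. Total skipped labels = 18 × 0 + 2 × 0 = 0.
Non-drop label index = 258 + 0 = 258; at 30 labels/s that is 00:00:08:18, i.e. DF 00:00:08;18.

00:00:08;18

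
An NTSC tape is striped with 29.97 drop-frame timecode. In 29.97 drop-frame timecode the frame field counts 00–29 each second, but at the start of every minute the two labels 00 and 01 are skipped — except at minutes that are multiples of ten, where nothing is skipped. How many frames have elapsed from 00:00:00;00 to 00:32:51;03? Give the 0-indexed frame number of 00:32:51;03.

59075

As if non-drop at 30 labels/s: (0 × 3600 + 32 × 60 + 51) × 30 + 3 = 59133.
Minute boundaries passed: 32; those not divisible by 10: 32 − 3 = 29; dropped labels = 2 × 29 = 58.
Actual frame index = 59133 − 58 = 59075.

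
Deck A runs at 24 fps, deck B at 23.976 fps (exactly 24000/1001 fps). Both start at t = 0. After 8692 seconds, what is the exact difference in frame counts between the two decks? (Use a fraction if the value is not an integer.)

A emits 24 × 8692 = 208608 frames; B emits 24000/1001 × 8692 = 208608000/1001.
Difference = 208608/1001 frames (≈ 208.3996); B is behind A.

208608/1001 frames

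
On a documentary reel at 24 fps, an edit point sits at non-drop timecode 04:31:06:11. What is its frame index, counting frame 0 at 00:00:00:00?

frame 390395

Total seconds to the label: (4 × 3600 + 31 × 60 + 6) = 16266.
Frame index = 16266 × 24 + 11 = 390395.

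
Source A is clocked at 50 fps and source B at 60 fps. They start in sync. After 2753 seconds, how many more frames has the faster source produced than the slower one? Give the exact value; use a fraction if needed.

A emits 50 × 2753 = 137650 frames; B emits 60 × 2753 = 165180.
Difference = 27530 frames; B is ahead of A.

27530 frames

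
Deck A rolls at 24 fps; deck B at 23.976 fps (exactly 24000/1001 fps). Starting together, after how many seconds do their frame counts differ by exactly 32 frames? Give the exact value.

4004/3 seconds

The gap grows by |24000/1001 − 24| = 24/1001 frames per second.
Time for a 32-frame gap: 32 ÷ (24/1001) = 4004/3 s.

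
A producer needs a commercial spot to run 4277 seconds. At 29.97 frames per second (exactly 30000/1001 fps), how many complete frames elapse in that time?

128181 frames

Frames = 4277 × 30000/1001 = 1410000/11 ≈ 128181.8182.
Complete frames: 128181.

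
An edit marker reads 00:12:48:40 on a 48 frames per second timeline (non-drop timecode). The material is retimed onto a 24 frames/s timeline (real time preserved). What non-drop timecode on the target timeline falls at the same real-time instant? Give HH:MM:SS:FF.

Source frame index: (0×3600 + 12×60 + 48) × 48 + 40 = 36904.
Real time: 36904 / (48) = 4613/6 s.
Target frame: (4613/6) × (24) = 18452.
At 24 labels/s: frame 18452 → 00:12:48:20.

00:12:48:20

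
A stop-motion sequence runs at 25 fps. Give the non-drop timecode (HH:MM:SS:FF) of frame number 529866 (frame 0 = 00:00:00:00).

05:53:14:16

529866 ÷ 25 = 21194 full seconds, remainder 16 frames.
21194 s = 5 h 53 min 14 s.
Timecode: 05:53:14:16.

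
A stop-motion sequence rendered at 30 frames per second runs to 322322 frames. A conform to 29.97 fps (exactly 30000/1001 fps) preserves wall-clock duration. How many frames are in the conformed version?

322000 frames

Target frames = source frames × (target rate / source rate) = 322322 × (30000/1001)/(30) = 322322 × 1000/1001 = 322000.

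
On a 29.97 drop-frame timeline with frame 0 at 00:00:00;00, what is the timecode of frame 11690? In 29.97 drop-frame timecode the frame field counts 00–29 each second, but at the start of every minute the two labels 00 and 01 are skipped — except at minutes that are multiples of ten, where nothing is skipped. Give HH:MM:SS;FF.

Each 10-minute DF block holds 10 × 60 × 30 − 9 × 2 = 17982 frames. 11690 ÷ 17982 → 0 full blocks, remainder 11690.
Within the partial block the first minute is 1800 frames and each further minute 1798, so 6 further minute boundaries passed. Total skipped labels = 18 × 0 + 2 × 6 = 12.
Non-drop label index = 11690 + 12 = 11702; at 30 labels/s that is 00:06:30:02, i.e. DF 00:06:30;02.

00:06:30;02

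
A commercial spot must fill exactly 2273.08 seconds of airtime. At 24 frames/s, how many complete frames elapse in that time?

54553 frames

Frames = 2273.08 × 24 = 1363848/25 ≈ 54553.9200.
Complete frames: 54553.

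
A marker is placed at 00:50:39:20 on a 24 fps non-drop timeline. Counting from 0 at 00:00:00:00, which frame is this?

72956

Total seconds to the label: (0 × 3600 + 50 × 60 + 39) = 3039.
Frame index = 3039 × 24 + 20 = 72956.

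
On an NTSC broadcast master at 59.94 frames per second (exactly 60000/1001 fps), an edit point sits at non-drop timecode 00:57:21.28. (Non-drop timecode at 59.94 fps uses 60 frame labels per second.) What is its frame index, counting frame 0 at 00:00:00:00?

206488

Total seconds to the label: (0 × 3600 + 57 × 60 + 21) = 3441.
Frame index = 3441 × 60 + 28 = 206488.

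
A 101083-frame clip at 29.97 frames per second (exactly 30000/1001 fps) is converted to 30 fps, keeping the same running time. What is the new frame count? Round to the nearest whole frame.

Frames at target rate = 101083 × (30) / (30000/1001) = 101184083/1000 ≈ 101184.083.
Nearest whole frame: 101184.

101184 frames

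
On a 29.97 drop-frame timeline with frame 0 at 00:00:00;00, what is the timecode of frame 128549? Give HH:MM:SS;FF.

01:11:29;07

Ten DF minutes hold 17982 frames, so frame 128549 lies in block 7 (frames 125874–143855) with 2675 frames into that block.
The block's first minute is 1800 frames and the rest 1798 each; 2675 frames reaches minute 1, so 7 × 18 + 1 × 2 = 128 labels have been skipped so far.
Adding those back, label number 128549 + 128 = 128677 at 30 labels/s is 4289 s + 7 f = 1 h 11 min 29 s frame 7, i.e. 01:11:29;07.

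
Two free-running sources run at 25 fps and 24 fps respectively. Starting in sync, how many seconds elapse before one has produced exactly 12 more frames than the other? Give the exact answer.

The gap grows by |24 − 25| = 1 frame per second.
Time for a 12-frame gap: 12 ÷ (1) = 12 s.

12 seconds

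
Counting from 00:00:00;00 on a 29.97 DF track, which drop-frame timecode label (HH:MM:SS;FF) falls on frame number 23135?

00:12:51;27

Each 10-minute DF block holds 10 × 60 × 30 − 9 × 2 = 17982 frames. 23135 ÷ 17982 → 1 full block, remainder 5153.
Within the partial block the first minute is 1800 frames and each further minute 1798, so 2 further minute boundaries passed. Total skipped labels = 18 × 1 + 2 × 2 = 22.
Non-drop label index = 23135 + 22 = 23157; at 30 labels/s that is 00:12:51:27, i.e. DF 00:12:51;27.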